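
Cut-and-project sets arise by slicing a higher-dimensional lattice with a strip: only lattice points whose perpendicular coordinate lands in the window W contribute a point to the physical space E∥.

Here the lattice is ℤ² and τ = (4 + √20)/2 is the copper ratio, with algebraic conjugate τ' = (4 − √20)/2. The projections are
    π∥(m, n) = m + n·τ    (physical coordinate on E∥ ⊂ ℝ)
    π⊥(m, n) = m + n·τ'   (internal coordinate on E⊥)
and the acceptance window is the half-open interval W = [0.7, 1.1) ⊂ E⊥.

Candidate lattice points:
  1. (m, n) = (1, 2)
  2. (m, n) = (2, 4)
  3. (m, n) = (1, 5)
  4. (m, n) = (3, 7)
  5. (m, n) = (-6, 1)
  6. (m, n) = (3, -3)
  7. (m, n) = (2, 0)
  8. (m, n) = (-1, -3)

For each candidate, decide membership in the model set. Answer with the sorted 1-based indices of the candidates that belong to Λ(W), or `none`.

2

Numerically τ ≈ 4.2361 and τ' = −1/τ ≈ -0.2361.
[1] lift (1,2): star map gives 0.5279; window check 0.7 ≤ 0.5279 < 1.1 is false → out
[2] lift (2,4): star map gives 1.0557; window check 0.7 ≤ 1.0557 < 1.1 is true → IN Λ
[3] lift (1,5): star map gives -0.1803; window check 0.7 ≤ -0.1803 < 1.1 is false → out
[4] lift (3,7): star map gives 1.3475; window check 0.7 ≤ 1.3475 < 1.1 is false → out
[5] lift (-6,1): star map gives -6.2361; window check 0.7 ≤ -6.2361 < 1.1 is false → out
[6] lift (3,-3): star map gives 3.7082; window check 0.7 ≤ 3.7082 < 1.1 is false → out
[7] lift (2,0): star map gives 2.0000; window check 0.7 ≤ 2.0000 < 1.1 is false → out
[8] lift (-1,-3): star map gives -0.2918; window check 0.7 ≤ -0.2918 < 1.1 is false → out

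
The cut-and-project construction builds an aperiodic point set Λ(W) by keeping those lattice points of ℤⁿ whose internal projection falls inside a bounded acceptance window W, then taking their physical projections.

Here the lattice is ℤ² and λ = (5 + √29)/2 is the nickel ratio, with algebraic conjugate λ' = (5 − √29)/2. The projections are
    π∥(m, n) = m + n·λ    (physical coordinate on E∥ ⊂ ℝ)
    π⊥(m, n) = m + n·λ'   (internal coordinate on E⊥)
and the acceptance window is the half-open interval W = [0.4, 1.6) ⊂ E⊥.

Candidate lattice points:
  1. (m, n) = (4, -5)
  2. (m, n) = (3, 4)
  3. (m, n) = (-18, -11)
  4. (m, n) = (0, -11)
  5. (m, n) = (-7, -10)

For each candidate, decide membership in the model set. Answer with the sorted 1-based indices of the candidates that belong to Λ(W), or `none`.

none

λ' = (5−√29)/2 ≈ -0.192582.
[1] lift (4,-5): star map gives 4.962912; window check 0.4 ≤ 4.962912 < 1.6 is false → out
[2] lift (3,4): star map gives 2.229670; window check 0.4 ≤ 2.229670 < 1.6 is false → out
[3] lift (-18,-11): star map gives -15.881594; window check 0.4 ≤ -15.881594 < 1.6 is false → out
[4] lift (0,-11): star map gives 2.118406; window check 0.4 ≤ 2.118406 < 1.6 is false → out
[5] lift (-7,-10): star map gives -5.074176; window check 0.4 ≤ -5.074176 < 1.6 is false → out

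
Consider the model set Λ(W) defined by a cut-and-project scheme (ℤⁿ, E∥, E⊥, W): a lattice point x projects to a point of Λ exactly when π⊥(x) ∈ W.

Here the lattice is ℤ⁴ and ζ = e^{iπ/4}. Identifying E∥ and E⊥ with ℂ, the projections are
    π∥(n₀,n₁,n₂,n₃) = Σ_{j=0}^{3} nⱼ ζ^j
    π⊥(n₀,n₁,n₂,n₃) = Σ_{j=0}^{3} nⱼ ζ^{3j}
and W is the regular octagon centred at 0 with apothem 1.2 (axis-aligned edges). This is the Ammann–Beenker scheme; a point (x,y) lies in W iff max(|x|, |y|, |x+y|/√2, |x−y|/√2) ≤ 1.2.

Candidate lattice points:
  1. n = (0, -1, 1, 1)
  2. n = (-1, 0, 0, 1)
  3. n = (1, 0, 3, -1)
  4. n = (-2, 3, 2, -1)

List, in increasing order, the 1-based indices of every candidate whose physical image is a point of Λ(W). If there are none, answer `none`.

Internal map: ζ^{3j} for j=0..3 gives (1,0), (−√2/2,√2/2), (0,−1), (√2/2,√2/2).
#1 (0, -1, 1, 1): internal (1.41421, -1.00000); octagon support 1.70711 vs apothem 1.2 → ∉ W
#2 (-1, 0, 0, 1): internal (-0.29289, 0.70711); octagon support 0.70711 vs apothem 1.2 → ∈ W
#3 (1, 0, 3, -1): internal (0.29289, -3.70711); octagon support 3.70711 vs apothem 1.2 → ∉ W
#4 (-2, 3, 2, -1): internal (-4.82843, -0.58579); octagon support 4.82843 vs apothem 1.2 → ∉ W

2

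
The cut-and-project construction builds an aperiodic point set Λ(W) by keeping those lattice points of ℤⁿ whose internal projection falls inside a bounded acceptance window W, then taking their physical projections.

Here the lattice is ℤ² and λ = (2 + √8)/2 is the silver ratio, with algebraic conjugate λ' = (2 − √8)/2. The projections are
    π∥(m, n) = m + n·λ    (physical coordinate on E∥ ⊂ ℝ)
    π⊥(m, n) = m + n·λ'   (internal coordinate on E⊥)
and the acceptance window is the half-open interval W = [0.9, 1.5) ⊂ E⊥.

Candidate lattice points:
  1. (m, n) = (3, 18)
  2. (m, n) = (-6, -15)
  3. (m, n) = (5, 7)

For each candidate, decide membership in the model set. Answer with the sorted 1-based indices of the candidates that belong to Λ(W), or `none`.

Numerically λ ≈ 2.41421 and λ' = −1/λ ≈ -0.41421.
#1 (3,18): internal coord 3 + (18)·λ' = -4.45584; -4.45584 ∉ [0.9, 1.5) → out
#2 (-6,-15): internal coord -6 + (-15)·λ' = +0.21320; +0.21320 ∉ [0.9, 1.5) → out
#3 (5,7): internal coord 5 + (7)·λ' = +2.10051; +2.10051 ∉ [0.9, 1.5) → out

none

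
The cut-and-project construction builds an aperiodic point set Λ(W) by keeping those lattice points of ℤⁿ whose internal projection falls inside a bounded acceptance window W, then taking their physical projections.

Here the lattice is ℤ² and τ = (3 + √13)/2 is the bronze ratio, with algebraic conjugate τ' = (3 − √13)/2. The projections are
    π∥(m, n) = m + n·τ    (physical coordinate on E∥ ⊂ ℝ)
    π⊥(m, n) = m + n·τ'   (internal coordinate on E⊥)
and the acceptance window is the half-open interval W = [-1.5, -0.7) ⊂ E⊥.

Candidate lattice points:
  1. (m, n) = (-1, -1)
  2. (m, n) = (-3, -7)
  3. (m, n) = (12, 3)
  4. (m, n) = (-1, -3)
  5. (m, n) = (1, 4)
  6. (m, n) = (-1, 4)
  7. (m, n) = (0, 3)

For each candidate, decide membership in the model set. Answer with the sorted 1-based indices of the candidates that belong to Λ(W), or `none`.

Compute τ' = (3−√13)/2 = -0.30278, so π⊥(m,n) = m -0.30278·n.
[1] lift (-1,-1): star map gives -0.69722; window check -1.5 ≤ -0.69722 < -0.7 is false → out
[2] lift (-3,-7): star map gives -0.88057; window check -1.5 ≤ -0.88057 < -0.7 is true → IN Λ
[3] lift (12,3): star map gives 11.09167; window check -1.5 ≤ 11.09167 < -0.7 is false → out
[4] lift (-1,-3): star map gives -0.09167; window check -1.5 ≤ -0.09167 < -0.7 is false → out
[5] lift (1,4): star map gives -0.21110; window check -1.5 ≤ -0.21110 < -0.7 is false → out
[6] lift (-1,4): star map gives -2.21110; window check -1.5 ≤ -2.21110 < -0.7 is false → out
[7] lift (0,3): star map gives -0.90833; window check -1.5 ≤ -0.90833 < -0.7 is true → IN Λ

2, 7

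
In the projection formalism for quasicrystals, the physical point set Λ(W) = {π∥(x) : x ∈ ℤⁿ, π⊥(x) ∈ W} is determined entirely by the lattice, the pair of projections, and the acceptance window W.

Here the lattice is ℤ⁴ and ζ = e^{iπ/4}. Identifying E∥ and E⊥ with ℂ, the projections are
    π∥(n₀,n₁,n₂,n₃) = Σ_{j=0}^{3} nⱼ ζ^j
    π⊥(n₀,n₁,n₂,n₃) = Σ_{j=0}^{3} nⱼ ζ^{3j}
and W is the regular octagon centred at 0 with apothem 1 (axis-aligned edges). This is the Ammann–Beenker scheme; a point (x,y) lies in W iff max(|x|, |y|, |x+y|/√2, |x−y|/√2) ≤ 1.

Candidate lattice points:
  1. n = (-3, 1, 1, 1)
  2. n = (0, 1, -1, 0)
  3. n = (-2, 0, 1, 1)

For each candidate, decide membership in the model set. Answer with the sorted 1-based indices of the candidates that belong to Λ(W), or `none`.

none

π⊥(n) = n₀ + n₁ζ³ + n₂ζ⁶ + n₃ζ⁹ where ζ = e^{iπ/4}.
#1 (-3, 1, 1, 1): internal (-3.000000, 0.414214); octagon support 3.000000 vs apothem 1 → ∉ W
#2 (0, 1, -1, 0): internal (-0.707107, 1.707107); octagon support 1.707107 vs apothem 1 → ∉ W
#3 (-2, 0, 1, 1): internal (-1.292893, -0.292893); octagon support 1.292893 vs apothem 1 → ∉ W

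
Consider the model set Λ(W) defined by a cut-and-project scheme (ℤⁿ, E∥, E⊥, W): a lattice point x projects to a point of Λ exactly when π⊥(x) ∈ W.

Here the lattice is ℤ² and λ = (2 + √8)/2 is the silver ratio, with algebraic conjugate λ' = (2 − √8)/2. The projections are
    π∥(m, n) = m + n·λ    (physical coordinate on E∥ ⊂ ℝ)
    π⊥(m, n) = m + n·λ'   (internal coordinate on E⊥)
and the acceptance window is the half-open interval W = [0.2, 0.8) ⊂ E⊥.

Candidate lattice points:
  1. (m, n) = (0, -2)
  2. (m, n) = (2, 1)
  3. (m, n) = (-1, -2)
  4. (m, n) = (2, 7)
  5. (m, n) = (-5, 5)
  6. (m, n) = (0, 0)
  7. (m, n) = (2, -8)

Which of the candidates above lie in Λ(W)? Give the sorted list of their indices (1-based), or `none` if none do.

Numerically λ ≈ 2.414214 and λ' = −1/λ ≈ -0.414214.
[1] lift (0,-2): star map gives 0.828427; window check 0.2 ≤ 0.828427 < 0.8 is false → out
[2] lift (2,1): star map gives 1.585786; window check 0.2 ≤ 1.585786 < 0.8 is false → out
[3] lift (-1,-2): star map gives -0.171573; window check 0.2 ≤ -0.171573 < 0.8 is false → out
[4] lift (2,7): star map gives -0.899495; window check 0.2 ≤ -0.899495 < 0.8 is false → out
[5] lift (-5,5): star map gives -7.071068; window check 0.2 ≤ -7.071068 < 0.8 is false → out
[6] lift (0,0): star map gives 0.000000; window check 0.2 ≤ 0.000000 < 0.8 is false → out
[7] lift (2,-8): star map gives 5.313708; window check 0.2 ≤ 5.313708 < 0.8 is false → out

none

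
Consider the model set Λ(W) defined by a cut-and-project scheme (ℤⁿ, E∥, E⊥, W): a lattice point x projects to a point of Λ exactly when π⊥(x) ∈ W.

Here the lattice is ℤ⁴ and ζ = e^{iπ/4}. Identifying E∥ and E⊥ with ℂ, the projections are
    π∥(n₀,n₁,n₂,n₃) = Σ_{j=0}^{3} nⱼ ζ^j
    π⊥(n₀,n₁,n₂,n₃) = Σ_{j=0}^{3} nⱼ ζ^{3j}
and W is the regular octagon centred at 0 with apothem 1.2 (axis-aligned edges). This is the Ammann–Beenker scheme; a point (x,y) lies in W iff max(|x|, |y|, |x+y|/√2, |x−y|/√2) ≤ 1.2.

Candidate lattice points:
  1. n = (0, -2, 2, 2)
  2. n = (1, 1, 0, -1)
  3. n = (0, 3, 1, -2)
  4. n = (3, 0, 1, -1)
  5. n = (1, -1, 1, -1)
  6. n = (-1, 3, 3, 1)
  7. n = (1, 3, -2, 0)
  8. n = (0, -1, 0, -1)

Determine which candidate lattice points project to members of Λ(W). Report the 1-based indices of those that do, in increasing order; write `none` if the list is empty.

π⊥(n) = n₀ + n₁ζ³ + n₂ζ⁶ + n₃ζ⁹ where ζ = e^{iπ/4}.
candidate 1: n = (0, -2, 2, 2) → π⊥ ≈ (+2.828427, -2.000000); max(|x|,|y|,|x±y|/√2) = 3.414214 > 1.2 ⇒ ∉ W
candidate 2: n = (1, 1, 0, -1) → π⊥ ≈ (-0.414214, +0.000000); max(|x|,|y|,|x±y|/√2) = 0.414214 ≤ 1.2 ⇒ ∈ W
candidate 3: n = (0, 3, 1, -2) → π⊥ ≈ (-3.535534, -0.292893); max(|x|,|y|,|x±y|/√2) = 3.535534 > 1.2 ⇒ ∉ W
candidate 4: n = (3, 0, 1, -1) → π⊥ ≈ (+2.292893, -1.707107); max(|x|,|y|,|x±y|/√2) = 2.828427 > 1.2 ⇒ ∉ W
candidate 5: n = (1, -1, 1, -1) → π⊥ ≈ (+1.000000, -2.414214); max(|x|,|y|,|x±y|/√2) = 2.414214 > 1.2 ⇒ ∉ W
candidate 6: n = (-1, 3, 3, 1) → π⊥ ≈ (-2.414214, -0.171573); max(|x|,|y|,|x±y|/√2) = 2.414214 > 1.2 ⇒ ∉ W
candidate 7: n = (1, 3, -2, 0) → π⊥ ≈ (-1.121320, +4.121320); max(|x|,|y|,|x±y|/√2) = 4.121320 > 1.2 ⇒ ∉ W
candidate 8: n = (0, -1, 0, -1) → π⊥ ≈ (+0.000000, -1.414214); max(|x|,|y|,|x±y|/√2) = 1.414214 > 1.2 ⇒ ∉ W

2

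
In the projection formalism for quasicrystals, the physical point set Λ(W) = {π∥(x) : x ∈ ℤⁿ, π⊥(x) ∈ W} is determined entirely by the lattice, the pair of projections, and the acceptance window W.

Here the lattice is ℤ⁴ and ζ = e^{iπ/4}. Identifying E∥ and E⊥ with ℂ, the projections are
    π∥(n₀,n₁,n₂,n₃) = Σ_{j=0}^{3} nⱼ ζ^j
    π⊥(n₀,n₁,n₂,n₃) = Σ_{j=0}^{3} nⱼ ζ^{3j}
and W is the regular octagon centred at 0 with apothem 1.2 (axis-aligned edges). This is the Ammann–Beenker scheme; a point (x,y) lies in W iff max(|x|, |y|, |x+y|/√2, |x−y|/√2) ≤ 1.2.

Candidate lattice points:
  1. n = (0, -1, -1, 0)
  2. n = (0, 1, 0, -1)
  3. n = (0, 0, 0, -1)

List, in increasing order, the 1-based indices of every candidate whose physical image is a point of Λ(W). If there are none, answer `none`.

1, 3

Internal map: ζ^{3j} for j=0..3 gives (1,0), (−√2/2,√2/2), (0,−1), (√2/2,√2/2).
#1 (0, -1, -1, 0): internal (0.707107, 0.292893); octagon support 0.707107 vs apothem 1.2 → ∈ W
#2 (0, 1, 0, -1): internal (-1.414214, 0.000000); octagon support 1.414214 vs apothem 1.2 → ∉ W
#3 (0, 0, 0, -1): internal (-0.707107, -0.707107); octagon support 1.000000 vs apothem 1.2 → ∈ W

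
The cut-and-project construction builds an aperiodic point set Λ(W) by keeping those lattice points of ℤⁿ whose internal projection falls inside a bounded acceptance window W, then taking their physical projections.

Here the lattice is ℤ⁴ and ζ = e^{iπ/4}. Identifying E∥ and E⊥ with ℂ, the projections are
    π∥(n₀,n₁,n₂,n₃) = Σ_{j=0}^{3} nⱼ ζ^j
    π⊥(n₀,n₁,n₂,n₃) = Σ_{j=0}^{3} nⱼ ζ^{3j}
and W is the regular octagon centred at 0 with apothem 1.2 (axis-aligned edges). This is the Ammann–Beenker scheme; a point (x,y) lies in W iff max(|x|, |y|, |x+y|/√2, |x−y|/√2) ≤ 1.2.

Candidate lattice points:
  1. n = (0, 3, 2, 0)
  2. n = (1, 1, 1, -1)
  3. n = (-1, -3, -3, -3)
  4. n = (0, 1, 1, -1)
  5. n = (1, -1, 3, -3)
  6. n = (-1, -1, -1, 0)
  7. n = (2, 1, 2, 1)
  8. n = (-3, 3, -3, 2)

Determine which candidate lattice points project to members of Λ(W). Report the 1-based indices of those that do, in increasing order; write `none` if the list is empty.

2, 6

π⊥(n) = n₀ + n₁ζ³ + n₂ζ⁶ + n₃ζ⁹ where ζ = e^{iπ/4}.
candidate 1: n = (0, 3, 2, 0) → π⊥ ≈ (-2.121320, +0.121320); max(|x|,|y|,|x±y|/√2) = 2.121320 > 1.2 ⇒ ∉ W
candidate 2: n = (1, 1, 1, -1) → π⊥ ≈ (-0.414214, -1.000000); max(|x|,|y|,|x±y|/√2) = 1.000000 ≤ 1.2 ⇒ ∈ W
candidate 3: n = (-1, -3, -3, -3) → π⊥ ≈ (-1.000000, -1.242641); max(|x|,|y|,|x±y|/√2) = 1.585786 > 1.2 ⇒ ∉ W
candidate 4: n = (0, 1, 1, -1) → π⊥ ≈ (-1.414214, -1.000000); max(|x|,|y|,|x±y|/√2) = 1.707107 > 1.2 ⇒ ∉ W
candidate 5: n = (1, -1, 3, -3) → π⊥ ≈ (-0.414214, -5.828427); max(|x|,|y|,|x±y|/√2) = 5.828427 > 1.2 ⇒ ∉ W
candidate 6: n = (-1, -1, -1, 0) → π⊥ ≈ (-0.292893, +0.292893); max(|x|,|y|,|x±y|/√2) = 0.414214 ≤ 1.2 ⇒ ∈ W
candidate 7: n = (2, 1, 2, 1) → π⊥ ≈ (+2.000000, -0.585786); max(|x|,|y|,|x±y|/√2) = 2.000000 > 1.2 ⇒ ∉ W
candidate 8: n = (-3, 3, -3, 2) → π⊥ ≈ (-3.707107, +6.535534); max(|x|,|y|,|x±y|/√2) = 7.242641 > 1.2 ⇒ ∉ W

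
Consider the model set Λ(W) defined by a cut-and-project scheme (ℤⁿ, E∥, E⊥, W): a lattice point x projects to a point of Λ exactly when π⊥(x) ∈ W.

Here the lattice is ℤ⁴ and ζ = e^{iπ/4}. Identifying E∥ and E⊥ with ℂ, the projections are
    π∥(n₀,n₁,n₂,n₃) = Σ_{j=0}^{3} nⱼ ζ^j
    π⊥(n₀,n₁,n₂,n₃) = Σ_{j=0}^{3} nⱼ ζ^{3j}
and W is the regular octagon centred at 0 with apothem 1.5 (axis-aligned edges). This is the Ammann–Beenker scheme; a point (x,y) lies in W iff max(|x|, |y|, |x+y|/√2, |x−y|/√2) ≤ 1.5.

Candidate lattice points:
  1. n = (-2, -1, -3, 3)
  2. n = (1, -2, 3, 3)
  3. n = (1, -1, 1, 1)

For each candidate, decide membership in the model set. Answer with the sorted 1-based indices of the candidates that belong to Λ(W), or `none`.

none

Internal map: ζ^{3j} for j=0..3 gives (1,0), (−√2/2,√2/2), (0,−1), (√2/2,√2/2).
candidate 1: n = (-2, -1, -3, 3) → π⊥ ≈ (+0.82843, +4.41421); max(|x|,|y|,|x±y|/√2) = 4.41421 > 1.5 ⇒ ∉ W
candidate 2: n = (1, -2, 3, 3) → π⊥ ≈ (+4.53553, -2.29289); max(|x|,|y|,|x±y|/√2) = 4.82843 > 1.5 ⇒ ∉ W
candidate 3: n = (1, -1, 1, 1) → π⊥ ≈ (+2.41421, -1.00000); max(|x|,|y|,|x±y|/√2) = 2.41421 > 1.5 ⇒ ∉ W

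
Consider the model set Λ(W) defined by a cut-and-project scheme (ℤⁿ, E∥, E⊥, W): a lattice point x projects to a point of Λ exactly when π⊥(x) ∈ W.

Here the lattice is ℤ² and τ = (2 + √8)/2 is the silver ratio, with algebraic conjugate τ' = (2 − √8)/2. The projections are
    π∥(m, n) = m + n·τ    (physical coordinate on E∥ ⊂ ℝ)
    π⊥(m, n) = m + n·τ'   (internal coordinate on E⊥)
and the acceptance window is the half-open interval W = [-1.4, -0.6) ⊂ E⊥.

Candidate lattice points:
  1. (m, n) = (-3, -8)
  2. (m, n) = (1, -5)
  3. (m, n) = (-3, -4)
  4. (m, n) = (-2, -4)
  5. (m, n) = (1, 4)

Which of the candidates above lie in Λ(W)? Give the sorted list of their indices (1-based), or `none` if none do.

Numerically τ ≈ 2.41421 and τ' = −1/τ ≈ -0.41421.
#1 (-3,-8): internal coord -3 + (-8)·τ' = +0.31371; +0.31371 ∉ [-1.4, -0.6) → out
#2 (1,-5): internal coord 1 + (-5)·τ' = +3.07107; +3.07107 ∉ [-1.4, -0.6) → out
#3 (-3,-4): internal coord -3 + (-4)·τ' = -1.34315; -1.34315 ∈ [-1.4, -0.6) → IN Λ
#4 (-2,-4): internal coord -2 + (-4)·τ' = -0.34315; -0.34315 ∉ [-1.4, -0.6) → out
#5 (1,4): internal coord 1 + (4)·τ' = -0.65685; -0.65685 ∈ [-1.4, -0.6) → IN Λ

3, 5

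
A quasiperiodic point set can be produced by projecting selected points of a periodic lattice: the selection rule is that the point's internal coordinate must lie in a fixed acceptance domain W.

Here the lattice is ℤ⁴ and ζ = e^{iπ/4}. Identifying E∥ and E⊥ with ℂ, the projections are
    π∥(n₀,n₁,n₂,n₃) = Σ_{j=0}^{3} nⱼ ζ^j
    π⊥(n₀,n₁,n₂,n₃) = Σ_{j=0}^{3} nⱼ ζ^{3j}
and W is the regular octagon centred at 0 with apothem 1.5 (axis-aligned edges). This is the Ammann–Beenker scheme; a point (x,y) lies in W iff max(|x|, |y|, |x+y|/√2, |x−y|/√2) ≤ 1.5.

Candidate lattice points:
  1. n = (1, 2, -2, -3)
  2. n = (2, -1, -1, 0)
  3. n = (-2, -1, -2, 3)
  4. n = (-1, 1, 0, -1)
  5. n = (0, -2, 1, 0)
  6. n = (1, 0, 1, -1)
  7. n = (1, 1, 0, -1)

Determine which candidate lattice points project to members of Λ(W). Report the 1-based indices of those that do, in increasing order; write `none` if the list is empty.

7

Internal map: ζ^{3j} for j=0..3 gives (1,0), (−√2/2,√2/2), (0,−1), (√2/2,√2/2).
#1 (1, 2, -2, -3): internal (-2.53553, 1.29289); octagon support 2.70711 vs apothem 1.5 → ∉ W
#2 (2, -1, -1, 0): internal (2.70711, 0.29289); octagon support 2.70711 vs apothem 1.5 → ∉ W
#3 (-2, -1, -2, 3): internal (0.82843, 3.41421); octagon support 3.41421 vs apothem 1.5 → ∉ W
#4 (-1, 1, 0, -1): internal (-2.41421, 0.00000); octagon support 2.41421 vs apothem 1.5 → ∉ W
#5 (0, -2, 1, 0): internal (1.41421, -2.41421); octagon support 2.70711 vs apothem 1.5 → ∉ W
#6 (1, 0, 1, -1): internal (0.29289, -1.70711); octagon support 1.70711 vs apothem 1.5 → ∉ W
#7 (1, 1, 0, -1): internal (-0.41421, 0.00000); octagon support 0.41421 vs apothem 1.5 → ∈ W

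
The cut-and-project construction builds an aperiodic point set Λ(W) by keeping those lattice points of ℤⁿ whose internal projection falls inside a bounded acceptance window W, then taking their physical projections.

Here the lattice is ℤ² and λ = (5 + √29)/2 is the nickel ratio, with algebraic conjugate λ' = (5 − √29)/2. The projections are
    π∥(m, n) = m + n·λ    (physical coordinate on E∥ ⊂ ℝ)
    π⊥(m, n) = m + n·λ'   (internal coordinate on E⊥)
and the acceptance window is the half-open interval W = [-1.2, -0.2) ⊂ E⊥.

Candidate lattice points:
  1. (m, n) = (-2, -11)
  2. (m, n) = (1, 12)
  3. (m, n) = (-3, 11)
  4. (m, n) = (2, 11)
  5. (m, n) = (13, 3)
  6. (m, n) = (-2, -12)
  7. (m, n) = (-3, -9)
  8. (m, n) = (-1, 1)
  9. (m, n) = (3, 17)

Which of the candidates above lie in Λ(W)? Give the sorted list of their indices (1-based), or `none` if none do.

Compute λ' = (5−√29)/2 = -0.1926, so π⊥(m,n) = m -0.1926·n.
[1] lift (-2,-11): star map gives 0.1184; window check -1.2 ≤ 0.1184 < -0.2 is false → out
[2] lift (1,12): star map gives -1.3110; window check -1.2 ≤ -1.3110 < -0.2 is false → out
[3] lift (-3,11): star map gives -5.1184; window check -1.2 ≤ -5.1184 < -0.2 is false → out
[4] lift (2,11): star map gives -0.1184; window check -1.2 ≤ -0.1184 < -0.2 is false → out
[5] lift (13,3): star map gives 12.4223; window check -1.2 ≤ 12.4223 < -0.2 is false → out
[6] lift (-2,-12): star map gives 0.3110; window check -1.2 ≤ 0.3110 < -0.2 is false → out
[7] lift (-3,-9): star map gives -1.2668; window check -1.2 ≤ -1.2668 < -0.2 is false → out
[8] lift (-1,1): star map gives -1.1926; window check -1.2 ≤ -1.1926 < -0.2 is true → IN Λ
[9] lift (3,17): star map gives -0.2739; window check -1.2 ≤ -0.2739 < -0.2 is true → IN Λ

8, 9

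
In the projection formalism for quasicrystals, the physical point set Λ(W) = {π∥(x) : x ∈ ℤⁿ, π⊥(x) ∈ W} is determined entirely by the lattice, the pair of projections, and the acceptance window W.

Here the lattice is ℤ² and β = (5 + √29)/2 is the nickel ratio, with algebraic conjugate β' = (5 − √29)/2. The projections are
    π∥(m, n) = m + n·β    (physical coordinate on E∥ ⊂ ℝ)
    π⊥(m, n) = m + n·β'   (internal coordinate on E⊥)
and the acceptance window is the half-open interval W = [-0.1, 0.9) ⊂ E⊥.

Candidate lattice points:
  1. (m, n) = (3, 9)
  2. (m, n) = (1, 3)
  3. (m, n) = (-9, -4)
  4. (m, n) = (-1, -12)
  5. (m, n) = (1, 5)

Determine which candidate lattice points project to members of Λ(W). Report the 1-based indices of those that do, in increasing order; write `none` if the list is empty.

Numerically β ≈ 5.1926 and β' = −1/β ≈ -0.1926.
[1] lift (3,9): star map gives 1.2668; window check -0.1 ≤ 1.2668 < 0.9 is false → out
[2] lift (1,3): star map gives 0.4223; window check -0.1 ≤ 0.4223 < 0.9 is true → IN Λ
[3] lift (-9,-4): star map gives -8.2297; window check -0.1 ≤ -8.2297 < 0.9 is false → out
[4] lift (-1,-12): star map gives 1.3110; window check -0.1 ≤ 1.3110 < 0.9 is false → out
[5] lift (1,5): star map gives 0.0371; window check -0.1 ≤ 0.0371 < 0.9 is true → IN Λ

2, 5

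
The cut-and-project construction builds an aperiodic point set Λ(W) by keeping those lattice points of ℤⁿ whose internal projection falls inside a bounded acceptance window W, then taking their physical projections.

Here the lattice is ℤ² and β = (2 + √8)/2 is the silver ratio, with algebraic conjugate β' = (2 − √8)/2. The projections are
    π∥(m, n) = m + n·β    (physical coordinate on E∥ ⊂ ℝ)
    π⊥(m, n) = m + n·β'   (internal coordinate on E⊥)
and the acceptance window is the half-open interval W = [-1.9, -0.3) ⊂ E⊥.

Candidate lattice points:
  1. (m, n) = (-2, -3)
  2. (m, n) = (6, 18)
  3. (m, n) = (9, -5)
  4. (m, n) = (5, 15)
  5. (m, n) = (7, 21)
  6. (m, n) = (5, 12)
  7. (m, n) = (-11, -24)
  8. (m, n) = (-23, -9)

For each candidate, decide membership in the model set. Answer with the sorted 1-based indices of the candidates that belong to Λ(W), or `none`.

1, 2, 4, 5, 7

β' = (2−√8)/2 ≈ -0.414214.
[1] lift (-2,-3): star map gives -0.757359; window check -1.9 ≤ -0.757359 < -0.3 is true → IN Λ
[2] lift (6,18): star map gives -1.455844; window check -1.9 ≤ -1.455844 < -0.3 is true → IN Λ
[3] lift (9,-5): star map gives 11.071068; window check -1.9 ≤ 11.071068 < -0.3 is false → out
[4] lift (5,15): star map gives -1.213203; window check -1.9 ≤ -1.213203 < -0.3 is true → IN Λ
[5] lift (7,21): star map gives -1.698485; window check -1.9 ≤ -1.698485 < -0.3 is true → IN Λ
[6] lift (5,12): star map gives 0.029437; window check -1.9 ≤ 0.029437 < -0.3 is false → out
[7] lift (-11,-24): star map gives -1.058875; window check -1.9 ≤ -1.058875 < -0.3 is true → IN Λ
[8] lift (-23,-9): star map gives -19.272078; window check -1.9 ≤ -19.272078 < -0.3 is false → out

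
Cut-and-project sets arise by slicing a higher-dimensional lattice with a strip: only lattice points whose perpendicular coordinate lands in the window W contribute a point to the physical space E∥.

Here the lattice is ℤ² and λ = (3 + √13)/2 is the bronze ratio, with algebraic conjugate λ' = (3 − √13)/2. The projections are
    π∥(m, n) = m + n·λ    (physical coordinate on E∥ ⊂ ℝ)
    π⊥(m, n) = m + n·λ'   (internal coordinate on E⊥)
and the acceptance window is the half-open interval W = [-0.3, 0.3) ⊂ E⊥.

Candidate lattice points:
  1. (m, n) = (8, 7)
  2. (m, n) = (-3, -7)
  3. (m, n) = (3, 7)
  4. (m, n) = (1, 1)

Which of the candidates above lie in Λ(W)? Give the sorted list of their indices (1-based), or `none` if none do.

λ' = (3−√13)/2 ≈ -0.30278.
candidate 1: (m,n)=(8,7) → π∥ = 8+7·λ ≈ 31.11943, π⊥ = 8+7·λ' ≈ 5.88057 ∉ [-0.3, 0.3) ⇒ out
candidate 2: (m,n)=(-3,-7) → π∥ = -3-7·λ ≈ -26.11943, π⊥ = -3-7·λ' ≈ -0.88057 ∉ [-0.3, 0.3) ⇒ out
candidate 3: (m,n)=(3,7) → π∥ = 3+7·λ ≈ 26.11943, π⊥ = 3+7·λ' ≈ 0.88057 ∉ [-0.3, 0.3) ⇒ out
candidate 4: (m,n)=(1,1) → π∥ = 1+1·λ ≈ 4.30278, π⊥ = 1+1·λ' ≈ 0.69722 ∉ [-0.3, 0.3) ⇒ out

none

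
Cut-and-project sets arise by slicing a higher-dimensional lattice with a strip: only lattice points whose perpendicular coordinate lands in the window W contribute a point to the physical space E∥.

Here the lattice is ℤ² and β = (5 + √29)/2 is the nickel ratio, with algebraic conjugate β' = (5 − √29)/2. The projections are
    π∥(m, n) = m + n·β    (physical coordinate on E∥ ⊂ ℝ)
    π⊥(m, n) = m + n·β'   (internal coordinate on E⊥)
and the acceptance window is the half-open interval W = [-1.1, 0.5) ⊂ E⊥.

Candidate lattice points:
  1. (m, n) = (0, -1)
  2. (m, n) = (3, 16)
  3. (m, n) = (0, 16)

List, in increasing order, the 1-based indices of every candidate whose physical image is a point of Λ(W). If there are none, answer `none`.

1, 2

Numerically β ≈ 5.1926 and β' = −1/β ≈ -0.1926.
#1 (0,-1): internal coord 0 + (-1)·β' = +0.1926; +0.1926 ∈ [-1.1, 0.5) → IN Λ
#2 (3,16): internal coord 3 + (16)·β' = -0.0813; -0.0813 ∈ [-1.1, 0.5) → IN Λ
#3 (0,16): internal coord 0 + (16)·β' = -3.0813; -3.0813 ∉ [-1.1, 0.5) → out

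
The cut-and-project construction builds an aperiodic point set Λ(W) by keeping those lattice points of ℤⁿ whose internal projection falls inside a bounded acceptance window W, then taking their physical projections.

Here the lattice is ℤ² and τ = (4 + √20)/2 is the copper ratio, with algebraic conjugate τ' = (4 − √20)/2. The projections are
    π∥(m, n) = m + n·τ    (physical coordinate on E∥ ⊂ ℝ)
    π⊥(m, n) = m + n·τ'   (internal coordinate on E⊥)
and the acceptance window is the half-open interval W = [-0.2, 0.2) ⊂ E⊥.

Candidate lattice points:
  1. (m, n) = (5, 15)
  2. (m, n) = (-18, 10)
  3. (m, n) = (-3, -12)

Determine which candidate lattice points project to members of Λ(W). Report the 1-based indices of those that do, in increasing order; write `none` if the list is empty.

τ' = (4−√20)/2 ≈ -0.2361.
#1 (5,15): internal coord 5 + (15)·τ' = +1.4590; +1.4590 ∉ [-0.2, 0.2) → out
#2 (-18,10): internal coord -18 + (10)·τ' = -20.3607; -20.3607 ∉ [-0.2, 0.2) → out
#3 (-3,-12): internal coord -3 + (-12)·τ' = -0.1672; -0.1672 ∈ [-0.2, 0.2) → IN Λ

3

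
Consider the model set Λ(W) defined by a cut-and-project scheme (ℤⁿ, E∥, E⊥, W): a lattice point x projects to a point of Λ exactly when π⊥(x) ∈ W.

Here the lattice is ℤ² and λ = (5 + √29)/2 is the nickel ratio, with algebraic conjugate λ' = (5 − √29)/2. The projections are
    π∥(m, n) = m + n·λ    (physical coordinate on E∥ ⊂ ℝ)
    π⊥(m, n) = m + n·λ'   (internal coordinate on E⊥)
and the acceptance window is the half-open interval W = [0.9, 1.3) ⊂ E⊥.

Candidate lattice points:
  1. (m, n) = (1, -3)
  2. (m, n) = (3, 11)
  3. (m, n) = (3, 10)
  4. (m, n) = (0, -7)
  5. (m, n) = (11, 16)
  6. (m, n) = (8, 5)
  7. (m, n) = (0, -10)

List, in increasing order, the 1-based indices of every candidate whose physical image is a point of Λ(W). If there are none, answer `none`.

3

Numerically λ ≈ 5.1926 and λ' = −1/λ ≈ -0.1926.
candidate 1: (m,n)=(1,-3) → π∥ = 1-3·λ ≈ -14.5777, π⊥ = 1-3·λ' ≈ 1.5777 ∉ [0.9, 1.3) ⇒ out
candidate 2: (m,n)=(3,11) → π∥ = 3+11·λ ≈ 60.1184, π⊥ = 3+11·λ' ≈ 0.8816 ∉ [0.9, 1.3) ⇒ out
candidate 3: (m,n)=(3,10) → π∥ = 3+10·λ ≈ 54.9258, π⊥ = 3+10·λ' ≈ 1.0742 ∈ [0.9, 1.3) ⇒ IN Λ
candidate 4: (m,n)=(0,-7) → π∥ = 0-7·λ ≈ -36.3481, π⊥ = 0-7·λ' ≈ 1.3481 ∉ [0.9, 1.3) ⇒ out
candidate 5: (m,n)=(11,16) → π∥ = 11+16·λ ≈ 94.0813, π⊥ = 11+16·λ' ≈ 7.9187 ∉ [0.9, 1.3) ⇒ out
candidate 6: (m,n)=(8,5) → π∥ = 8+5·λ ≈ 33.9629, π⊥ = 8+5·λ' ≈ 7.0371 ∉ [0.9, 1.3) ⇒ out
candidate 7: (m,n)=(0,-10) → π∥ = 0-10·λ ≈ -51.9258, π⊥ = 0-10·λ' ≈ 1.9258 ∉ [0.9, 1.3) ⇒ out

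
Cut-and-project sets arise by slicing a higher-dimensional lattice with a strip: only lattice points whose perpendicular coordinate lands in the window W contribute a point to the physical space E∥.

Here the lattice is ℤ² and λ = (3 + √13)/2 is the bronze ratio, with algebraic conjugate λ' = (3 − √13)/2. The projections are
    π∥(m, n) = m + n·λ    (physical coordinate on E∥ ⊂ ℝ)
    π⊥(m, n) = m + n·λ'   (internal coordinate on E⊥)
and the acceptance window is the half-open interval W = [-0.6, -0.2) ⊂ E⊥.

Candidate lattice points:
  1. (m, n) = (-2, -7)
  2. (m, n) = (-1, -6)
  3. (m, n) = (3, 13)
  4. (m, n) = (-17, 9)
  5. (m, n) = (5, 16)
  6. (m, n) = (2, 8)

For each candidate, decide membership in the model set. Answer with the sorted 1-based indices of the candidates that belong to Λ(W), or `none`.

λ' = (3−√13)/2 ≈ -0.302776.
[1] lift (-2,-7): star map gives 0.119429; window check -0.6 ≤ 0.119429 < -0.2 is false → out
[2] lift (-1,-6): star map gives 0.816654; window check -0.6 ≤ 0.816654 < -0.2 is false → out
[3] lift (3,13): star map gives -0.936083; window check -0.6 ≤ -0.936083 < -0.2 is false → out
[4] lift (-17,9): star map gives -19.724981; window check -0.6 ≤ -19.724981 < -0.2 is false → out
[5] lift (5,16): star map gives 0.155590; window check -0.6 ≤ 0.155590 < -0.2 is false → out
[6] lift (2,8): star map gives -0.422205; window check -0.6 ≤ -0.422205 < -0.2 is true → IN Λ

6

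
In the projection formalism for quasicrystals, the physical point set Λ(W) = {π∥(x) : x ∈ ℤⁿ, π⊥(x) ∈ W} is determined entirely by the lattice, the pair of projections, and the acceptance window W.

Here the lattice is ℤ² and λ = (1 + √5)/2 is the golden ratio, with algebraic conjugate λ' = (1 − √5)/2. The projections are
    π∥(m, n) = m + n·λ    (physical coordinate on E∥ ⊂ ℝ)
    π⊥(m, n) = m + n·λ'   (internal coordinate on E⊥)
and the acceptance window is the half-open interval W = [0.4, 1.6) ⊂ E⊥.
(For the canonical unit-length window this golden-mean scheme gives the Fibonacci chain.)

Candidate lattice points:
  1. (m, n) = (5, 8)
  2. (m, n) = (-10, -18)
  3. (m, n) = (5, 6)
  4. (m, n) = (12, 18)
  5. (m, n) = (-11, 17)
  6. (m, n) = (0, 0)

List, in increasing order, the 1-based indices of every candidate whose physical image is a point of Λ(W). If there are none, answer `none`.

Compute λ' = (1−√5)/2 = -0.61803, so π⊥(m,n) = m -0.61803·n.
[1] lift (5,8): star map gives 0.05573; window check 0.4 ≤ 0.05573 < 1.6 is false → out
[2] lift (-10,-18): star map gives 1.12461; window check 0.4 ≤ 1.12461 < 1.6 is true → IN Λ
[3] lift (5,6): star map gives 1.29180; window check 0.4 ≤ 1.29180 < 1.6 is true → IN Λ
[4] lift (12,18): star map gives 0.87539; window check 0.4 ≤ 0.87539 < 1.6 is true → IN Λ
[5] lift (-11,17): star map gives -21.50658; window check 0.4 ≤ -21.50658 < 1.6 is false → out
[6] lift (0,0): star map gives 0.00000; window check 0.4 ≤ 0.00000 < 1.6 is false → out

2, 3, 4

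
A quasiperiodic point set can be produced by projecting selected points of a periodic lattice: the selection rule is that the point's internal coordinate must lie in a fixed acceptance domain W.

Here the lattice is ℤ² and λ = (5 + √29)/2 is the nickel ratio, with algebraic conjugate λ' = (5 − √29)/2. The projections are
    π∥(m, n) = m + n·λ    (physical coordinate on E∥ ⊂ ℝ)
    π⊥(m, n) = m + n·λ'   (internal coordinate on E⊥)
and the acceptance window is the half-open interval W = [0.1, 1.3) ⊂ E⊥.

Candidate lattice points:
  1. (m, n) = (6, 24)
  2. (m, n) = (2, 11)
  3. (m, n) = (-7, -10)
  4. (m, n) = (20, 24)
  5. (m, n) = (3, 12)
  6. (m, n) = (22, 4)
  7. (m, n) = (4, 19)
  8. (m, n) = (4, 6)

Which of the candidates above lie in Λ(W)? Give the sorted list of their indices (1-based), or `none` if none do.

5, 7

λ' = (5−√29)/2 ≈ -0.1926.
candidate 1: (m,n)=(6,24) → π∥ = 6+24·λ ≈ 130.6220, π⊥ = 6+24·λ' ≈ 1.3780 ∉ [0.1, 1.3) ⇒ out
candidate 2: (m,n)=(2,11) → π∥ = 2+11·λ ≈ 59.1184, π⊥ = 2+11·λ' ≈ -0.1184 ∉ [0.1, 1.3) ⇒ out
candidate 3: (m,n)=(-7,-10) → π∥ = -7-10·λ ≈ -58.9258, π⊥ = -7-10·λ' ≈ -5.0742 ∉ [0.1, 1.3) ⇒ out
candidate 4: (m,n)=(20,24) → π∥ = 20+24·λ ≈ 144.6220, π⊥ = 20+24·λ' ≈ 15.3780 ∉ [0.1, 1.3) ⇒ out
candidate 5: (m,n)=(3,12) → π∥ = 3+12·λ ≈ 65.3110, π⊥ = 3+12·λ' ≈ 0.6890 ∈ [0.1, 1.3) ⇒ IN Λ
candidate 6: (m,n)=(22,4) → π∥ = 22+4·λ ≈ 42.7703, π⊥ = 22+4·λ' ≈ 21.2297 ∉ [0.1, 1.3) ⇒ out
candidate 7: (m,n)=(4,19) → π∥ = 4+19·λ ≈ 102.6591, π⊥ = 4+19·λ' ≈ 0.3409 ∈ [0.1, 1.3) ⇒ IN Λ
candidate 8: (m,n)=(4,6) → π∥ = 4+6·λ ≈ 35.1555, π⊥ = 4+6·λ' ≈ 2.8445 ∉ [0.1, 1.3) ⇒ out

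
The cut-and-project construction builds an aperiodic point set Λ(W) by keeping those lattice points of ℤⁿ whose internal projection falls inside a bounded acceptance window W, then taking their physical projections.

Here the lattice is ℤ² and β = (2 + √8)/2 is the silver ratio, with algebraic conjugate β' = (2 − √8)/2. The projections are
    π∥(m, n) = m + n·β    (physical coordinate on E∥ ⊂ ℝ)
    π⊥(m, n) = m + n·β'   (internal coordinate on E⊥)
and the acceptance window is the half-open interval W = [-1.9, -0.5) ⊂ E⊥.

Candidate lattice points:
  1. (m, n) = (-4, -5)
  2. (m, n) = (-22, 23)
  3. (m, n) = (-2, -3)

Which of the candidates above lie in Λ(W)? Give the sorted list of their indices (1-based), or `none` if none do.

3

β' = (2−√8)/2 ≈ -0.4142.
candidate 1: (m,n)=(-4,-5) → π∥ = -4-5·β ≈ -16.0711, π⊥ = -4-5·β' ≈ -1.9289 ∉ [-1.9, -0.5) ⇒ out
candidate 2: (m,n)=(-22,23) → π∥ = -22+23·β ≈ 33.5269, π⊥ = -22+23·β' ≈ -31.5269 ∉ [-1.9, -0.5) ⇒ out
candidate 3: (m,n)=(-2,-3) → π∥ = -2-3·β ≈ -9.2426, π⊥ = -2-3·β' ≈ -0.7574 ∈ [-1.9, -0.5) ⇒ IN Λ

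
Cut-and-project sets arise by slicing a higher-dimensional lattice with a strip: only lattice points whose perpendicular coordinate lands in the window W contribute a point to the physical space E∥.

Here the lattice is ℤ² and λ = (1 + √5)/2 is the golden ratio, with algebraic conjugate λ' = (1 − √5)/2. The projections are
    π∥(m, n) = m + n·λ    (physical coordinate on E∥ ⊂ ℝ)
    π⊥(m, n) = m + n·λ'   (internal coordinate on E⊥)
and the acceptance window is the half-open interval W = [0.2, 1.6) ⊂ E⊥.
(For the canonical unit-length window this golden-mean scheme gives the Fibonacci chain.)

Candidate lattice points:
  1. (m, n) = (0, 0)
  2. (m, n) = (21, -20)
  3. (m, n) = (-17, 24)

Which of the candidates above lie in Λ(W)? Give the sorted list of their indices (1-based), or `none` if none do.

λ' = (1−√5)/2 ≈ -0.6180.
[1] lift (0,0): star map gives 0.0000; window check 0.2 ≤ 0.0000 < 1.6 is false → out
[2] lift (21,-20): star map gives 33.3607; window check 0.2 ≤ 33.3607 < 1.6 is false → out
[3] lift (-17,24): star map gives -31.8328; window check 0.2 ≤ -31.8328 < 1.6 is false → out

none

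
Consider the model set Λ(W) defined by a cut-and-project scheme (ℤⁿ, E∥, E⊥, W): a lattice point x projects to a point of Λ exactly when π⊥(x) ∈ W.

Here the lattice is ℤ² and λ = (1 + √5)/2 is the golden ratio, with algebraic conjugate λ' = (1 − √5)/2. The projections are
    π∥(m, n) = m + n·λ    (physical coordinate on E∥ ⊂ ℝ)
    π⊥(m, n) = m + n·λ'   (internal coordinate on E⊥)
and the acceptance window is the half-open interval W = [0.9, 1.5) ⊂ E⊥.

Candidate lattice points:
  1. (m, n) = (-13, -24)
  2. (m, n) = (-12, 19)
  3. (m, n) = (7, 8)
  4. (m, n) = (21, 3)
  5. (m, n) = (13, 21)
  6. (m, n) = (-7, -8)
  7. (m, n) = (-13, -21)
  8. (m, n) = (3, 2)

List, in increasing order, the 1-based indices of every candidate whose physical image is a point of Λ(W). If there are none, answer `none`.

none

Compute λ' = (1−√5)/2 = -0.6180, so π⊥(m,n) = m -0.6180·n.
candidate 1: (m,n)=(-13,-24) → π∥ = -13-24·λ ≈ -51.8328, π⊥ = -13-24·λ' ≈ 1.8328 ∉ [0.9, 1.5) ⇒ out
candidate 2: (m,n)=(-12,19) → π∥ = -12+19·λ ≈ 18.7426, π⊥ = -12+19·λ' ≈ -23.7426 ∉ [0.9, 1.5) ⇒ out
candidate 3: (m,n)=(7,8) → π∥ = 7+8·λ ≈ 19.9443, π⊥ = 7+8·λ' ≈ 2.0557 ∉ [0.9, 1.5) ⇒ out
candidate 4: (m,n)=(21,3) → π∥ = 21+3·λ ≈ 25.8541, π⊥ = 21+3·λ' ≈ 19.1459 ∉ [0.9, 1.5) ⇒ out
candidate 5: (m,n)=(13,21) → π∥ = 13+21·λ ≈ 46.9787, π⊥ = 13+21·λ' ≈ 0.0213 ∉ [0.9, 1.5) ⇒ out
candidate 6: (m,n)=(-7,-8) → π∥ = -7-8·λ ≈ -19.9443, π⊥ = -7-8·λ' ≈ -2.0557 ∉ [0.9, 1.5) ⇒ out
candidate 7: (m,n)=(-13,-21) → π∥ = -13-21·λ ≈ -46.9787, π⊥ = -13-21·λ' ≈ -0.0213 ∉ [0.9, 1.5) ⇒ out
candidate 8: (m,n)=(3,2) → π∥ = 3+2·λ ≈ 6.2361, π⊥ = 3+2·λ' ≈ 1.7639 ∉ [0.9, 1.5) ⇒ out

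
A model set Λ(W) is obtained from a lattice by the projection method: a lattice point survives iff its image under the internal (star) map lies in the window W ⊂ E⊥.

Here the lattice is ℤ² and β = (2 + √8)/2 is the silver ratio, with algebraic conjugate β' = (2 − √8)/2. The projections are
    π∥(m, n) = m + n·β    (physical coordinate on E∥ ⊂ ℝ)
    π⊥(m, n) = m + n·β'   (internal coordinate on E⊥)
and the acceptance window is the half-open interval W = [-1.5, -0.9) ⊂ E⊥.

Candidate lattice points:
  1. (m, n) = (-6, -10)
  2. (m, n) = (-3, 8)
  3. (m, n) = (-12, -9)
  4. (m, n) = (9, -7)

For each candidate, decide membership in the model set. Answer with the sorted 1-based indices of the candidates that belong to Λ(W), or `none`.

none

Compute β' = (2−√8)/2 = -0.4142, so π⊥(m,n) = m -0.4142·n.
#1 (-6,-10): internal coord -6 + (-10)·β' = -1.8579; -1.8579 ∉ [-1.5, -0.9) → out
#2 (-3,8): internal coord -3 + (8)·β' = -6.3137; -6.3137 ∉ [-1.5, -0.9) → out
#3 (-12,-9): internal coord -12 + (-9)·β' = -8.2721; -8.2721 ∉ [-1.5, -0.9) → out
#4 (9,-7): internal coord 9 + (-7)·β' = +11.8995; +11.8995 ∉ [-1.5, -0.9) → out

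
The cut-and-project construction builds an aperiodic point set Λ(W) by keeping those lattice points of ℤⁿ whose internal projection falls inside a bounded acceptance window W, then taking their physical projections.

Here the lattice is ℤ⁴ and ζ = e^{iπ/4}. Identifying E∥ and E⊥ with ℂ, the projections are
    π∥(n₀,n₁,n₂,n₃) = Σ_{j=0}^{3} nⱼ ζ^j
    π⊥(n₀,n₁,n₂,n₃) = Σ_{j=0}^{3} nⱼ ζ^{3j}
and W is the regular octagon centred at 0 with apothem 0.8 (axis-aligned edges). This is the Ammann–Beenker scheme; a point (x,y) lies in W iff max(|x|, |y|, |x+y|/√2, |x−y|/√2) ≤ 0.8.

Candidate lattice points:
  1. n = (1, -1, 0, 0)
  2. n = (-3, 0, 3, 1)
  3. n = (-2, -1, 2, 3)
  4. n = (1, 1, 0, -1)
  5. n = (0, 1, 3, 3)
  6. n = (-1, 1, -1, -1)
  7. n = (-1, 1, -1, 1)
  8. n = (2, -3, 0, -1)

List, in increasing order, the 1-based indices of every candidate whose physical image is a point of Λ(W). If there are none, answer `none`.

With ζ = e^{iπ/4} the internal vectors are ζ^0,ζ^3,ζ^6,ζ^9.
candidate 1: n = (1, -1, 0, 0) → π⊥ ≈ (+1.707107, -0.707107); max(|x|,|y|,|x±y|/√2) = 1.707107 > 0.8 ⇒ ∉ W
candidate 2: n = (-3, 0, 3, 1) → π⊥ ≈ (-2.292893, -2.292893); max(|x|,|y|,|x±y|/√2) = 3.242641 > 0.8 ⇒ ∉ W
candidate 3: n = (-2, -1, 2, 3) → π⊥ ≈ (+0.828427, -0.585786); max(|x|,|y|,|x±y|/√2) = 1.000000 > 0.8 ⇒ ∉ W
candidate 4: n = (1, 1, 0, -1) → π⊥ ≈ (-0.414214, +0.000000); max(|x|,|y|,|x±y|/√2) = 0.414214 ≤ 0.8 ⇒ ∈ W
candidate 5: n = (0, 1, 3, 3) → π⊥ ≈ (+1.414214, -0.171573); max(|x|,|y|,|x±y|/√2) = 1.414214 > 0.8 ⇒ ∉ W
candidate 6: n = (-1, 1, -1, -1) → π⊥ ≈ (-2.414214, +1.000000); max(|x|,|y|,|x±y|/√2) = 2.414214 > 0.8 ⇒ ∉ W
candidate 7: n = (-1, 1, -1, 1) → π⊥ ≈ (-1.000000, +2.414214); max(|x|,|y|,|x±y|/√2) = 2.414214 > 0.8 ⇒ ∉ W
candidate 8: n = (2, -3, 0, -1) → π⊥ ≈ (+3.414214, -2.828427); max(|x|,|y|,|x±y|/√2) = 4.414214 > 0.8 ⇒ ∉ W

4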